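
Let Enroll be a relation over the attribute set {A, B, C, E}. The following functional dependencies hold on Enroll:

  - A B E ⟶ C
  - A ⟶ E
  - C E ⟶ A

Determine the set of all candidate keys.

Attribute B never appears on the right-hand side of any dependency, so B must belong to every candidate key.
{B}⁺ = {B}, which is not all of the schema, so we must add further attributes.
{A, B}⁺: A→E adds E; ABE→C adds C → {A, B, C, E}. Minimal: {B}⁺ = {B}; {A}⁺ = {A, E} — none reach the full schema.
{B, C, E}⁺: CE→A adds A → {A, B, C, E}. Minimal: {C, E}⁺ = {A, C, E}; {B, E}⁺ = {B, E}; {B, C}⁺ = {B, C} — none reach the full schema.

{A, B}, {B, C, E}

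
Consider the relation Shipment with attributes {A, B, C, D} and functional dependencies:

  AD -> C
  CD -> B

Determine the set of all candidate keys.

(A, D)

Attributes A, D never appear on any right-hand side, so every candidate key must contain {A, D}.
{A, D}⁺ = {A, B, C, D}, which is all of the schema, so {A, D} is the only candidate key.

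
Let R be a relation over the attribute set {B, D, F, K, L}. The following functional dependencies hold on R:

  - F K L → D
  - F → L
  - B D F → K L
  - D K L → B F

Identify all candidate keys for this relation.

{F, K}; {B, D, F}; {D, K, L}

{F, K}⁺: F→L adds L; FKL→D adds D; DKL→BF adds B → {B, D, F, K, L}. Minimal: {K}⁺ = {K}; {F}⁺ = {F, L} — none reach the full schema.
{B, D, F}⁺: F→L adds L; BDF→KL adds K → {B, D, F, K, L}. Minimal: {D, F}⁺ = {D, F, L}; {B, F}⁺ = {B, F, L}; {B, D}⁺ = {B, D} — none reach the full schema.
{D, K, L}⁺: DKL→BF adds B, F → {B, D, F, K, L}. Minimal: {K, L}⁺ = {K, L}; {D, L}⁺ = {D, L}; {D, K}⁺ = {D, K} — none reach the full schema.
Any other superkey contains one of these as a subset, so there are no further candidate keys.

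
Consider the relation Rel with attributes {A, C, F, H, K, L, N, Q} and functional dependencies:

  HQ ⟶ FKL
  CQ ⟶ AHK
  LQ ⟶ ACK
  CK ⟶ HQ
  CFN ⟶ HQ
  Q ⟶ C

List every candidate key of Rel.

{N, Q}; {C, F, N}; {C, K, N}

Attribute N never appears on the right-hand side of any dependency, so N must belong to every candidate key.
{N}⁺ = {N}, which is not all of the schema, so we must add further attributes.
{N, Q}⁺: Q→C adds C; CQ→AHK adds A, H, K; HQ→FKL adds F, L → {A, C, F, H, K, L, N, Q}.
{C, F, N}⁺: CFN→HQ adds H, Q; HQ→FKL adds K, L; CQ→AHK adds A → {A, C, F, H, K, L, N, Q}.
{C, K, N}⁺: CK→HQ adds H, Q; HQ→FKL adds F, L; CQ→AHK adds A → {A, C, F, H, K, L, N, Q}.
Any other superkey contains one of these as a subset, so there are no further candidate keys.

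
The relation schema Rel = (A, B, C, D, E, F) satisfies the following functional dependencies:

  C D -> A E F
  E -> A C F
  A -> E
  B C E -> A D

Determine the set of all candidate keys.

Attribute B never appears on the right-hand side of any dependency, so B must belong to every candidate key.
{B}⁺ = {B}, which is not all of the schema, so we must add further attributes.
{A, B}⁺: A→E adds E; E→ACF adds C, F; BCE→AD adds D → {A, B, C, D, E, F}. Minimal: {B}⁺ = {B}; {A}⁺ = {A, C, E, F} — none reach the full schema.
{B, E}⁺: E→ACF adds A, C, F; BCE→AD adds D → {A, B, C, D, E, F}. Minimal: {E}⁺ = {A, C, E, F}; {B}⁺ = {B} — none reach the full schema.
{B, C, D}⁺: CD→AEF adds A, E, F → {A, B, C, D, E, F}. Minimal: {C, D}⁺ = {A, C, D, E, F}; {B, D}⁺ = {B, D}; {B, C}⁺ = {B, C} — none reach the full schema.
Any other superkey contains one of these as a subset, so there are no further candidate keys.

AB; BE; BCD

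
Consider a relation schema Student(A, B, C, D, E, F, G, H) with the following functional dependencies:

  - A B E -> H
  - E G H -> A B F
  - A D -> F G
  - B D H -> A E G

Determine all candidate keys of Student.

BCDH, ABCDE, ACDEH, CDEGH

Attributes C, D never appear on any right-hand side, so every candidate key must contain {C, D}.
{C, D}⁺ = {C, D}, which is not all of the schema, so we must add further attributes.
{B, C, D, H}⁺: BDH→AEG adds A, E, G; EGH→ABF adds F → {A, B, C, D, E, F, G, H}. Minimal: {C, D, H}⁺ = {C, D, H}; {B, D, H}⁺ = {A, B, D, E, F, G, H}; {B, C, H}⁺ = {B, C, H}; … — none reach the full schema.
{A, B, C, D, E}⁺: ABE→H adds H; AD→FG adds F, G → {A, B, C, D, E, F, G, H}. Minimal: {B, C, D, E}⁺ = {B, C, D, E}; {A, C, D, E}⁺ = {A, C, D, E, F, G}; {A, B, D, E}⁺ = {A, B, D, E, F, G, H}; … — none reach the full schema.
{A, C, D, E, H}⁺: AD→FG adds F, G; EGH→ABF adds B → {A, B, C, D, E, F, G, H}. Minimal: {C, D, E, H}⁺ = {C, D, E, H}; {A, D, E, H}⁺ = {A, B, D, E, F, G, H}; {A, C, E, H}⁺ = {A, C, E, H}; … — none reach the full schema.
{C, D, E, G, H}⁺: EGH→ABF adds A, B, F → {A, B, C, D, E, F, G, H}. Minimal: {D, E, G, H}⁺ = {A, B, D, E, F, G, H}; {C, E, G, H}⁺ = {A, B, C, E, F, G, H}; {C, D, G, H}⁺ = {C, D, G, H}; … — none reach the full schema.
Any other superkey contains one of these as a subset, so there are no further candidate keys.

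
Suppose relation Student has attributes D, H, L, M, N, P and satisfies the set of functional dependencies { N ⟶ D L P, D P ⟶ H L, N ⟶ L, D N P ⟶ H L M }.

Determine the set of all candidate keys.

Attribute N never appears on the right-hand side of any dependency, so N must belong to every candidate key.
{N}⁺ = {D, H, L, M, N, P}, which is all of the schema, so {N} is the only candidate key.

N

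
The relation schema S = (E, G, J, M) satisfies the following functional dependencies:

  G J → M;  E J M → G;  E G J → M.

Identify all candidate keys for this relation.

{E, G, J}, {E, J, M}

Attributes E, J never appear on any right-hand side, so every candidate key must contain {E, J}.
{E, J}⁺ = {E, J}, which is not all of the schema, so we must add further attributes.
{E, G, J}⁺: GJ→M adds M → {E, G, J, M}. Minimal: {G, J}⁺ = {G, J, M}; {E, J}⁺ = {E, J}; {E, G}⁺ = {E, G} — none reach the full schema.
{E, J, M}⁺: EJM→G adds G → {E, G, J, M}. Minimal: {J, M}⁺ = {J, M}; {E, M}⁺ = {E, M}; {E, J}⁺ = {E, J} — none reach the full schema.
Any other superkey contains one of these as a subset, so there are no further candidate keys.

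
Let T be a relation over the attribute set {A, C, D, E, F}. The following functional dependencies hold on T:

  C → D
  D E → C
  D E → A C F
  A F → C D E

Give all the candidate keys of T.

AF, CE, DE

{A, F}⁺: AF→CDE adds C, D, E → {A, C, D, E, F}. Minimal: {F}⁺ = {F}; {A}⁺ = {A} — none reach the full schema.
{C, E}⁺: C→D adds D; DE→ACF adds A, F → {A, C, D, E, F}. Minimal: {E}⁺ = {E}; {C}⁺ = {C, D} — none reach the full schema.
{D, E}⁺: DE→C adds C; DE→ACF adds A, F → {A, C, D, E, F}. Minimal: {E}⁺ = {E}; {D}⁺ = {D} — none reach the full schema.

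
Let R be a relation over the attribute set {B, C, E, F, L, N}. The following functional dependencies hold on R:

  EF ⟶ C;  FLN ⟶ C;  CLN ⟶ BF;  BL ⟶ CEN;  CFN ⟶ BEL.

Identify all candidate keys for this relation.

{B, L}⁺: BL→CEN adds C, E, N; CLN→BF adds F → {B, C, E, F, L, N}. Minimal: {L}⁺ = {L}; {B}⁺ = {B} — none reach the full schema.
{C, F, N}⁺: CFN→BEL adds B, E, L → {B, C, E, F, L, N}. Minimal: {F, N}⁺ = {F, N}; {C, N}⁺ = {C, N}; {C, F}⁺ = {C, F} — none reach the full schema.
{C, L, N}⁺: CLN→BF adds B, F; BL→CEN adds E → {B, C, E, F, L, N}. Minimal: {L, N}⁺ = {L, N}; {C, N}⁺ = {C, N}; {C, L}⁺ = {C, L} — none reach the full schema.
{E, F, N}⁺: EF→C adds C; CFN→BEL adds B, L → {B, C, E, F, L, N}. Minimal: {F, N}⁺ = {F, N}; {E, N}⁺ = {E, N}; {E, F}⁺ = {C, E, F} — none reach the full schema.
{F, L, N}⁺: FLN→C adds C; CLN→BF adds B; BL→CEN adds E → {B, C, E, F, L, N}. Minimal: {L, N}⁺ = {L, N}; {F, N}⁺ = {F, N}; {F, L}⁺ = {F, L} — none reach the full schema.

(B, L), (C, F, N), (C, L, N), (E, F, N), (F, L, N)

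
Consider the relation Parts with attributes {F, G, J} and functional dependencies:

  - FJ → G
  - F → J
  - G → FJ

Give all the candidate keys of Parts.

{F}⁺: F→J adds J; FJ→G adds G → {F, G, J}.
{G}⁺: G→FJ adds F, J → {F, G, J}.
Any other superkey contains one of these as a subset, so there are no further candidate keys.

(F), (G)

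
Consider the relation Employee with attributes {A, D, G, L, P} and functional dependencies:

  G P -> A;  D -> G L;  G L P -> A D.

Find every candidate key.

{D, P}, {G, L, P}

Attribute P never appears on the right-hand side of any dependency, so P must belong to every candidate key.
{P}⁺ = {P}, which is not all of the schema, so we must add further attributes.
{D, P}⁺: D→GL adds G, L; GLP→AD adds A → {A, D, G, L, P}.
{G, L, P}⁺: GP→A adds A; GLP→AD adds D → {A, D, G, L, P}.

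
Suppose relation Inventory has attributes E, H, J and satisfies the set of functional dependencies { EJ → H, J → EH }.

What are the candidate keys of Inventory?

Attribute J never appears on the right-hand side of any dependency, so J must belong to every candidate key.
{J}⁺ = {E, H, J}, which is all of the schema, so {J} is the only candidate key.

(J)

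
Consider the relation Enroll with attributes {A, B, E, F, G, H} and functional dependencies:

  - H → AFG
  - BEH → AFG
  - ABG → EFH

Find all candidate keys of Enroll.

(B, H), (A, B, G)

Attribute B never appears on the right-hand side of any dependency, so B must belong to every candidate key.
{B}⁺ = {B}, which is not all of the schema, so we must add further attributes.
{B, H}⁺: H→AFG adds A, F, G; ABG→EFH adds E → {A, B, E, F, G, H}.
{A, B, G}⁺: ABG→EFH adds E, F, H → {A, B, E, F, G, H}.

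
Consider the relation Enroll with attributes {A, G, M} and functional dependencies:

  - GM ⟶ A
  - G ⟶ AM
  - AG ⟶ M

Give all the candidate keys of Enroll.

G

Attribute G never appears on the right-hand side of any dependency, so G must belong to every candidate key.
{G}⁺ = {A, G, M}, which is all of the schema, so {G} is the only candidate key.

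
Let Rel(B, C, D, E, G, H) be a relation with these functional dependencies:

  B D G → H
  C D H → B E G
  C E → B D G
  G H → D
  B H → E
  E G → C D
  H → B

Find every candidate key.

{C, E}, {C, H}, {E, G}, {G, H}, {B, D, G}

{C, E}⁺: CE→BDG adds B, D, G; BDG→H adds H → {B, C, D, E, G, H}.
{C, H}⁺: H→B adds B; BH→E adds E; CE→BDG adds D, G → {B, C, D, E, G, H}.
{E, G}⁺: EG→CD adds C, D; CE→BDG adds B; BDG→H adds H → {B, C, D, E, G, H}.
{G, H}⁺: GH→D adds D; H→B adds B; BH→E adds E; EG→CD adds C → {B, C, D, E, G, H}.
{B, D, G}⁺: BDG→H adds H; BH→E adds E; EG→CD adds C → {B, C, D, E, G, H}.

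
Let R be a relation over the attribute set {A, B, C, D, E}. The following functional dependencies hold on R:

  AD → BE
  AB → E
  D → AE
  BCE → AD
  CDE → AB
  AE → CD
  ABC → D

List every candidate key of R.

{D}⁺: D→AE adds A, E; AE→CD adds C; AD→BE adds B → {A, B, C, D, E}.
{A, B}⁺: AB→E adds E; AE→CD adds C, D → {A, B, C, D, E}. Minimal: {B}⁺ = {B}; {A}⁺ = {A} — none reach the full schema.
{A, E}⁺: AE→CD adds C, D; AD→BE adds B → {A, B, C, D, E}. Minimal: {E}⁺ = {E}; {A}⁺ = {A} — none reach the full schema.
{B, C, E}⁺: BCE→AD adds A, D → {A, B, C, D, E}. Minimal: {C, E}⁺ = {C, E}; {B, E}⁺ = {B, E}; {B, C}⁺ = {B, C} — none reach the full schema.
Any other superkey contains one of these as a subset, so there are no further candidate keys.

{D}; {A, B}; {A, E}; {B, C, E}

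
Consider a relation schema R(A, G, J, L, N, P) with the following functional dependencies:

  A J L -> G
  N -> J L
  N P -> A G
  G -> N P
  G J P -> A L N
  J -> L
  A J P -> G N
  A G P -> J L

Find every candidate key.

{G}⁺: G→NP adds N, P; N→JL adds J, L; NP→AG adds A → {A, G, J, L, N, P}.
{A, J}⁺: J→L adds L; AJL→G adds G; G→NP adds N, P → {A, G, J, L, N, P}. Minimal: {J}⁺ = {J, L}; {A}⁺ = {A} — none reach the full schema.
{A, N}⁺: N→JL adds J, L; AJL→G adds G; G→NP adds P → {A, G, J, L, N, P}. Minimal: {N}⁺ = {J, L, N}; {A}⁺ = {A} — none reach the full schema.
{N, P}⁺: N→JL adds J, L; NP→AG adds A, G → {A, G, J, L, N, P}. Minimal: {P}⁺ = {P}; {N}⁺ = {J, L, N} — none reach the full schema.

{G}; {A, J}; {A, N}; {N, P}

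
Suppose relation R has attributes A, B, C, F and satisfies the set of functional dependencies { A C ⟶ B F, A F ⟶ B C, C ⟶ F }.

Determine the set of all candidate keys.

Attribute A never appears on the right-hand side of any dependency, so A must belong to every candidate key.
{A}⁺ = {A}, which is not all of the schema, so we must add further attributes.
{A, C}⁺: AC→BF adds B, F → {A, B, C, F}. Minimal: {C}⁺ = {C, F}; {A}⁺ = {A} — none reach the full schema.
{A, F}⁺: AF→BC adds B, C → {A, B, C, F}. Minimal: {F}⁺ = {F}; {A}⁺ = {A} — none reach the full schema.
Any other superkey contains one of these as a subset, so there are no further candidate keys.

{A, C}, {A, F}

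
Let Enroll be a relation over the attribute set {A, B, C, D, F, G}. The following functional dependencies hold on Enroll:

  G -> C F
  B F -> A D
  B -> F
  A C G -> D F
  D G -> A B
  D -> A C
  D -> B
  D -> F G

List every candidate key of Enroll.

B; D; AG

{B}⁺: B→F adds F; BF→AD adds A, D; D→AC adds C; D→FG adds G → {A, B, C, D, F, G}.
{D}⁺: D→AC adds A, C; D→B adds B; D→FG adds F, G → {A, B, C, D, F, G}.
{A, G}⁺: G→CF adds C, F; ACG→DF adds D; DG→AB adds B → {A, B, C, D, F, G}. Minimal: {G}⁺ = {C, F, G}; {A}⁺ = {A} — none reach the full schema.
Any other superkey contains one of these as a subset, so there are no further candidate keys.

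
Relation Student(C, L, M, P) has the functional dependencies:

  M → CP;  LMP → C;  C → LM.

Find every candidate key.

{C}⁺: C→LM adds L, M; M→CP adds P → {C, L, M, P}.
{M}⁺: M→CP adds C, P; C→LM adds L → {C, L, M, P}.
Any other superkey contains one of these as a subset, so there are no further candidate keys.

(C); (M)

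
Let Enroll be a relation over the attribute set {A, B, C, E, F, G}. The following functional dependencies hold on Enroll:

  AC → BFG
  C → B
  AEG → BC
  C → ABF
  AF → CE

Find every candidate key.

{C}⁺: C→B adds B; C→ABF adds A, F; AF→CE adds E; AC→BFG adds G → {A, B, C, E, F, G}.
{A, F}⁺: AF→CE adds C, E; AC→BFG adds B, G → {A, B, C, E, F, G}. Minimal: {F}⁺ = {F}; {A}⁺ = {A} — none reach the full schema.
{A, E, G}⁺: AEG→BC adds B, C; C→ABF adds F → {A, B, C, E, F, G}. Minimal: {E, G}⁺ = {E, G}; {A, G}⁺ = {A, G}; {A, E}⁺ = {A, E} — none reach the full schema.

(C); (A, F); (A, E, G)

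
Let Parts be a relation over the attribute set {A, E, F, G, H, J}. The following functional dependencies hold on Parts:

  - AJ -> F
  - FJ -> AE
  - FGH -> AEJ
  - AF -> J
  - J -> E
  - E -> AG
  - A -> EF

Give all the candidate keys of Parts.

Attribute H never appears on the right-hand side of any dependency, so H must belong to every candidate key.
{H}⁺ = {H}, which is not all of the schema, so we must add further attributes.
{A, H}⁺: A→EF adds E, F; AF→J adds J; E→AG adds G → {A, E, F, G, H, J}. Minimal: {H}⁺ = {H}; {A}⁺ = {A, E, F, G, J} — none reach the full schema.
{E, H}⁺: E→AG adds A, G; A→EF adds F; FGH→AEJ adds J → {A, E, F, G, H, J}. Minimal: {H}⁺ = {H}; {E}⁺ = {A, E, F, G, J} — none reach the full schema.
{H, J}⁺: J→E adds E; E→AG adds A, G; A→EF adds F → {A, E, F, G, H, J}. Minimal: {J}⁺ = {A, E, F, G, J}; {H}⁺ = {H} — none reach the full schema.
{F, G, H}⁺: FGH→AEJ adds A, E, J → {A, E, F, G, H, J}. Minimal: {G, H}⁺ = {G, H}; {F, H}⁺ = {F, H}; {F, G}⁺ = {F, G} — none reach the full schema.

AH; EH; HJ; FGH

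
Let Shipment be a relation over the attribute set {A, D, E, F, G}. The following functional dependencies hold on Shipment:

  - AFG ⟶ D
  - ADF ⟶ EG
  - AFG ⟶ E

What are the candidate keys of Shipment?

Attributes A, F never appear on any right-hand side, so every candidate key must contain {A, F}.
{A, F}⁺ = {A, F}, which is not all of the schema, so we must add further attributes.
{A, D, F}⁺: ADF→EG adds E, G → {A, D, E, F, G}. Minimal: {D, F}⁺ = {D, F}; {A, F}⁺ = {A, F}; {A, D}⁺ = {A, D} — none reach the full schema.
{A, F, G}⁺: AFG→D adds D; ADF→EG adds E → {A, D, E, F, G}. Minimal: {F, G}⁺ = {F, G}; {A, G}⁺ = {A, G}; {A, F}⁺ = {A, F} — none reach the full schema.
Any other superkey contains one of these as a subset, so there are no further candidate keys.

ADF, AFG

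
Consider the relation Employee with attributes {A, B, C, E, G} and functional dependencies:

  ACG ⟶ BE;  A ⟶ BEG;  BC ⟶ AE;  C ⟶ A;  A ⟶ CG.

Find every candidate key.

{A}⁺: A→BEG adds B, E, G; A→CG adds C → {A, B, C, E, G}.
{C}⁺: C→A adds A; A→CG adds G; ACG→BE adds B, E → {A, B, C, E, G}.

A, C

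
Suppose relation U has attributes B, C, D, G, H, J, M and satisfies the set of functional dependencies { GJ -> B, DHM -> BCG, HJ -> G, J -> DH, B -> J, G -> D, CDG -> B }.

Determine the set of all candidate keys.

Attribute M never appears on the right-hand side of any dependency, so M must belong to every candidate key.
{M}⁺ = {M}, which is not all of the schema, so we must add further attributes.
{B, M}⁺: B→J adds J; J→DH adds D, H; DHM→BCG adds C, G → {B, C, D, G, H, J, M}.
{J, M}⁺: J→DH adds D, H; DHM→BCG adds B, C, G → {B, C, D, G, H, J, M}.
{C, G, M}⁺: G→D adds D; CDG→B adds B; B→J adds J; J→DH adds H → {B, C, D, G, H, J, M}.
{D, H, M}⁺: DHM→BCG adds B, C, G; B→J adds J → {B, C, D, G, H, J, M}.
{G, H, M}⁺: G→D adds D; DHM→BCG adds B, C; B→J adds J → {B, C, D, G, H, J, M}.
Any other superkey contains one of these as a subset, so there are no further candidate keys.

(B, M), (J, M), (C, G, M), (D, H, M), (G, H, M)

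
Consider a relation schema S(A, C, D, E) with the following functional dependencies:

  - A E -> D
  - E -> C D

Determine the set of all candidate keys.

{A, E}⁺: AE→D adds D; E→CD adds C → {A, C, D, E}. Minimal: {E}⁺ = {C, D, E}; {A}⁺ = {A} — none reach the full schema.
No other minimal superkey exists.

(A, E)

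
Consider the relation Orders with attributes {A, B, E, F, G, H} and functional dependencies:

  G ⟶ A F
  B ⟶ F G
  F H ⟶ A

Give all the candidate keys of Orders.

Attributes B, E, H never appear on any right-hand side, so every candidate key must contain {B, E, H}.
{B, E, H}⁺ = {A, B, E, F, G, H}, which is all of the schema, so {B, E, H} is the only candidate key.

{B, E, H}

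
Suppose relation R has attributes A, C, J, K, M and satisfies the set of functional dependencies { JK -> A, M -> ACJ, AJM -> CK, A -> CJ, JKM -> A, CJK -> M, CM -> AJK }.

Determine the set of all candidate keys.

(M), (A, K), (J, K)

{M}⁺: M→ACJ adds A, C, J; AJM→CK adds K → {A, C, J, K, M}.
{A, K}⁺: A→CJ adds C, J; CJK→M adds M → {A, C, J, K, M}.
{J, K}⁺: JK→A adds A; A→CJ adds C; CJK→M adds M → {A, C, J, K, M}.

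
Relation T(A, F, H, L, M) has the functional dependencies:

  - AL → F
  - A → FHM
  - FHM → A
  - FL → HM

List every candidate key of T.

(A, L); (F, L)

Attribute L never appears on the right-hand side of any dependency, so L must belong to every candidate key.
{L}⁺ = {L}, which is not all of the schema, so we must add further attributes.
{A, L}⁺: AL→F adds F; A→FHM adds H, M → {A, F, H, L, M}. Minimal: {L}⁺ = {L}; {A}⁺ = {A, F, H, M} — none reach the full schema.
{F, L}⁺: FL→HM adds H, M; FHM→A adds A → {A, F, H, L, M}. Minimal: {L}⁺ = {L}; {F}⁺ = {F} — none reach the full schema.
Any other superkey contains one of these as a subset, so there are no further candidate keys.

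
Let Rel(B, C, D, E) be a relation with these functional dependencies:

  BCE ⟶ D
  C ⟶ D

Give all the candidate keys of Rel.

Attributes B, C, E never appear on any right-hand side, so every candidate key must contain {B, C, E}.
{B, C, E}⁺ = {B, C, D, E}, which is all of the schema, so {B, C, E} is the only candidate key.

(B, C, E)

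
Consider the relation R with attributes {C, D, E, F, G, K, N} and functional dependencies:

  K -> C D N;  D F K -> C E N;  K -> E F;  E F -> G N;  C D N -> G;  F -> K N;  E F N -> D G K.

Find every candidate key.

(F), (K)

{F}⁺: F→KN adds K, N; K→CDN adds C, D; DFK→CEN adds E; EF→GN adds G → {C, D, E, F, G, K, N}.
{K}⁺: K→CDN adds C, D, N; K→EF adds E, F; EF→GN adds G → {C, D, E, F, G, K, N}.
Any other superkey contains one of these as a subset, so there are no further candidate keys.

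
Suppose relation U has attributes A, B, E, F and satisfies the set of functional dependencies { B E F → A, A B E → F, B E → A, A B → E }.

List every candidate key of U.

{A, B}⁺: AB→E adds E; ABE→F adds F → {A, B, E, F}.
{B, E}⁺: BE→A adds A; ABE→F adds F → {A, B, E, F}.

(A, B), (B, E)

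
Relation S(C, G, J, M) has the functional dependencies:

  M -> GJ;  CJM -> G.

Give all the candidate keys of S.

Attributes C, M never appear on any right-hand side, so every candidate key must contain {C, M}.
{C, M}⁺ = {C, G, J, M}, which is all of the schema, so {C, M} is the only candidate key.

{C, M}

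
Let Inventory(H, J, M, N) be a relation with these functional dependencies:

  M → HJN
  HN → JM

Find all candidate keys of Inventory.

{M}⁺: M→HJN adds H, J, N → {H, J, M, N}.
{H, N}⁺: HN→JM adds J, M → {H, J, M, N}. Minimal: {N}⁺ = {N}; {H}⁺ = {H} — none reach the full schema.
Any other superkey contains one of these as a subset, so there are no further candidate keys.

(M), (H, N)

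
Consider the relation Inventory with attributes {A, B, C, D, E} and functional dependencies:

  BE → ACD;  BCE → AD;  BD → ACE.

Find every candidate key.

Attribute B never appears on the right-hand side of any dependency, so B must belong to every candidate key.
{B}⁺ = {B}, which is not all of the schema, so we must add further attributes.
{B, D}⁺: BD→ACE adds A, C, E → {A, B, C, D, E}.
{B, E}⁺: BE→ACD adds A, C, D → {A, B, C, D, E}.

{B, D}; {B, E}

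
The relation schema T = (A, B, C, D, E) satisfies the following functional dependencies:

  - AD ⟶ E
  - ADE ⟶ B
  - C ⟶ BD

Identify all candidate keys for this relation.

Attributes A, C never appear on any right-hand side, so every candidate key must contain {A, C}.
{A, C}⁺ = {A, B, C, D, E}, which is all of the schema, so {A, C} is the only candidate key.

{A, C}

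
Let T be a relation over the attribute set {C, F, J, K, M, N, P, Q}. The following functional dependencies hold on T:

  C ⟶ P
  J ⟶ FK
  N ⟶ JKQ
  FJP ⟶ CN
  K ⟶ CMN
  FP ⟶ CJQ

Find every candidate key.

{J}⁺: J→FK adds F, K; K→CMN adds C, M, N; C→P adds P; N→JKQ adds Q → {C, F, J, K, M, N, P, Q}.
{K}⁺: K→CMN adds C, M, N; C→P adds P; N→JKQ adds J, Q; J→FK adds F → {C, F, J, K, M, N, P, Q}.
{N}⁺: N→JKQ adds J, K, Q; K→CMN adds C, M; C→P adds P; J→FK adds F → {C, F, J, K, M, N, P, Q}.
{C, F}⁺: C→P adds P; FP→CJQ adds J, Q; J→FK adds K; FJP→CN adds N; K→CMN adds M → {C, F, J, K, M, N, P, Q}. Minimal: {F}⁺ = {F}; {C}⁺ = {C, P} — none reach the full schema.
{F, P}⁺: FP→CJQ adds C, J, Q; J→FK adds K; FJP→CN adds N; K→CMN adds M → {C, F, J, K, M, N, P, Q}. Minimal: {P}⁺ = {P}; {F}⁺ = {F} — none reach the full schema.
Any other superkey contains one of these as a subset, so there are no further candidate keys.

(J); (K); (N); (C, F); (F, P)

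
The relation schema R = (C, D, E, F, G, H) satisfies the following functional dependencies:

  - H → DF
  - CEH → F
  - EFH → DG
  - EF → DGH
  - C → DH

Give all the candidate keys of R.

Attributes C, E never appear on any right-hand side, so every candidate key must contain {C, E}.
{C, E}⁺ = {C, D, E, F, G, H}, which is all of the schema, so {C, E} is the only candidate key.

CE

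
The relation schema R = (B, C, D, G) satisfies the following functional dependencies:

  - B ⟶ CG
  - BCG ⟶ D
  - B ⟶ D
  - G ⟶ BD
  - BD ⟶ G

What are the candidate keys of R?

{B}, {G}

{B}⁺: B→CG adds C, G; BCG→D adds D → {B, C, D, G}.
{G}⁺: G→BD adds B, D; B→CG adds C → {B, C, D, G}.
Any other superkey contains one of these as a subset, so there are no further candidate keys.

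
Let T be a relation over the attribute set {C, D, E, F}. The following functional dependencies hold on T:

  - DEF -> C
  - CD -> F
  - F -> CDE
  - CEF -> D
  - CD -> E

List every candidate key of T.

F, CD

{F}⁺: F→CDE adds C, D, E → {C, D, E, F}.
{C, D}⁺: CD→F adds F; F→CDE adds E → {C, D, E, F}. Minimal: {D}⁺ = {D}; {C}⁺ = {C} — none reach the full schema.
Any other superkey contains one of these as a subset, so there are no further candidate keys.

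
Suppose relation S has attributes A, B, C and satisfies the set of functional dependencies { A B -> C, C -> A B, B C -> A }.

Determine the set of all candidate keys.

{C}⁺: C→AB adds A, B → {A, B, C}.
{A, B}⁺: AB→C adds C → {A, B, C}. Minimal: {B}⁺ = {B}; {A}⁺ = {A} — none reach the full schema.
Any other superkey contains one of these as a subset, so there are no further candidate keys.

{C}, {A, B}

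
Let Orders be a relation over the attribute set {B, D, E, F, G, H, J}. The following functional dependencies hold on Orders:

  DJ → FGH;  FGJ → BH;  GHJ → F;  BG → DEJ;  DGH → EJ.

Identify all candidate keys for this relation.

{B, G}⁺: BG→DEJ adds D, E, J; DJ→FGH adds F, H → {B, D, E, F, G, H, J}. Minimal: {G}⁺ = {G}; {B}⁺ = {B} — none reach the full schema.
{D, J}⁺: DJ→FGH adds F, G, H; FGJ→BH adds B; BG→DEJ adds E → {B, D, E, F, G, H, J}. Minimal: {J}⁺ = {J}; {D}⁺ = {D} — none reach the full schema.
{D, G, H}⁺: DGH→EJ adds E, J; DJ→FGH adds F; FGJ→BH adds B → {B, D, E, F, G, H, J}. Minimal: {G, H}⁺ = {G, H}; {D, H}⁺ = {D, H}; {D, G}⁺ = {D, G} — none reach the full schema.
{F, G, J}⁺: FGJ→BH adds B, H; BG→DEJ adds D, E → {B, D, E, F, G, H, J}. Minimal: {G, J}⁺ = {G, J}; {F, J}⁺ = {F, J}; {F, G}⁺ = {F, G} — none reach the full schema.
{G, H, J}⁺: GHJ→F adds F; FGJ→BH adds B; BG→DEJ adds D, E → {B, D, E, F, G, H, J}. Minimal: {H, J}⁺ = {H, J}; {G, J}⁺ = {G, J}; {G, H}⁺ = {G, H} — none reach the full schema.

{B, G}; {D, J}; {D, G, H}; {F, G, J}; {G, H, J}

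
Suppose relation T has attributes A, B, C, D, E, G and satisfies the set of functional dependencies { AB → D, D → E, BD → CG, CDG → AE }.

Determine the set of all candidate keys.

Attribute B never appears on the right-hand side of any dependency, so B must belong to every candidate key.
{B}⁺ = {B}, which is not all of the schema, so we must add further attributes.
{A, B}⁺: AB→D adds D; D→E adds E; BD→CG adds C, G → {A, B, C, D, E, G}. Minimal: {B}⁺ = {B}; {A}⁺ = {A} — none reach the full schema.
{B, D}⁺: D→E adds E; BD→CG adds C, G; CDG→AE adds A → {A, B, C, D, E, G}. Minimal: {D}⁺ = {D, E}; {B}⁺ = {B} — none reach the full schema.

AB, BD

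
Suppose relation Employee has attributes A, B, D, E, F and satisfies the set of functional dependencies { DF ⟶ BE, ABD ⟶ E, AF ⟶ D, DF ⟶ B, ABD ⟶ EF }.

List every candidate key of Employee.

Attribute A never appears on the right-hand side of any dependency, so A must belong to every candidate key.
{A}⁺ = {A}, which is not all of the schema, so we must add further attributes.
{A, F}⁺: AF→D adds D; DF→B adds B; ABD→EF adds E → {A, B, D, E, F}. Minimal: {F}⁺ = {F}; {A}⁺ = {A} — none reach the full schema.
{A, B, D}⁺: ABD→E adds E; ABD→EF adds F → {A, B, D, E, F}. Minimal: {B, D}⁺ = {B, D}; {A, D}⁺ = {A, D}; {A, B}⁺ = {A, B} — none reach the full schema.

{A, F}, {A, B, D}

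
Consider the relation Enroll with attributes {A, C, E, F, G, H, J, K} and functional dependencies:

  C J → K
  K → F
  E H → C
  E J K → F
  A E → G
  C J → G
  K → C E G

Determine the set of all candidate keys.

(A, C, H, J); (A, E, H, J); (A, H, J, K)

Attributes A, H, J never appear on any right-hand side, so every candidate key must contain {A, H, J}.
{A, H, J}⁺ = {A, H, J}, which is not all of the schema, so we must add further attributes.
{A, C, H, J}⁺: CJ→K adds K; K→F adds F; CJ→G adds G; K→CEG adds E → {A, C, E, F, G, H, J, K}. Minimal: {C, H, J}⁺ = {C, E, F, G, H, J, K}; {A, H, J}⁺ = {A, H, J}; {A, C, J}⁺ = {A, C, E, F, G, J, K}; … — none reach the full schema.
{A, E, H, J}⁺: EH→C adds C; AE→G adds G; CJ→K adds K; K→F adds F → {A, C, E, F, G, H, J, K}. Minimal: {E, H, J}⁺ = {C, E, F, G, H, J, K}; {A, H, J}⁺ = {A, H, J}; {A, E, J}⁺ = {A, E, G, J}; … — none reach the full schema.
{A, H, J, K}⁺: K→F adds F; K→CEG adds C, E, G → {A, C, E, F, G, H, J, K}. Minimal: {H, J, K}⁺ = {C, E, F, G, H, J, K}; {A, J, K}⁺ = {A, C, E, F, G, J, K}; {A, H, K}⁺ = {A, C, E, F, G, H, K}; … — none reach the full schema.
Any other superkey contains one of these as a subset, so there are no further candidate keys.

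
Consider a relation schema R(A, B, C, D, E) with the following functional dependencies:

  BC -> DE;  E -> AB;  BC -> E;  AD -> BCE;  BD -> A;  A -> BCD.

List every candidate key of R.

{A}⁺: A→BCD adds B, C, D; BC→DE adds E → {A, B, C, D, E}.
{E}⁺: E→AB adds A, B; A→BCD adds C, D → {A, B, C, D, E}.
{B, C}⁺: BC→DE adds D, E; E→AB adds A → {A, B, C, D, E}. Minimal: {C}⁺ = {C}; {B}⁺ = {B} — none reach the full schema.
{B, D}⁺: BD→A adds A; A→BCD adds C; BC→DE adds E → {A, B, C, D, E}. Minimal: {D}⁺ = {D}; {B}⁺ = {B} — none reach the full schema.

A, E, BC, BD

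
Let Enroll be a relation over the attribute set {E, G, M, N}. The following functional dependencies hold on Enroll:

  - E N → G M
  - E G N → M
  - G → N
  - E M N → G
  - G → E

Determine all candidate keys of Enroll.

{G}, {E, N}

{G}⁺: G→N adds N; G→E adds E; EN→GM adds M → {E, G, M, N}.
{E, N}⁺: EN→GM adds G, M → {E, G, M, N}. Minimal: {N}⁺ = {N}; {E}⁺ = {E} — none reach the full schema.
Any other superkey contains one of these as a subset, so there are no further candidate keys.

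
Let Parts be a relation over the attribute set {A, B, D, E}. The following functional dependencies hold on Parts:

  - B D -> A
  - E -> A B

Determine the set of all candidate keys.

{D, E}

Attributes D, E never appear on any right-hand side, so every candidate key must contain {D, E}.
{D, E}⁺ = {A, B, D, E}, which is all of the schema, so {D, E} is the only candidate key.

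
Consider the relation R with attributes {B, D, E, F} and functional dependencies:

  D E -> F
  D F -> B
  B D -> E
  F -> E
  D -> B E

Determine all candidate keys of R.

(D)

Attribute D never appears on the right-hand side of any dependency, so D must belong to every candidate key.
{D}⁺ = {B, D, E, F}, which is all of the schema, so {D} is the only candidate key.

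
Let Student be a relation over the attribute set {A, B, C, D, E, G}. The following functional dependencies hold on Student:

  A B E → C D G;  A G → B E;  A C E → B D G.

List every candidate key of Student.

Attribute A never appears on the right-hand side of any dependency, so A must belong to every candidate key.
{A}⁺ = {A}, which is not all of the schema, so we must add further attributes.
{A, G}⁺: AG→BE adds B, E; ABE→CDG adds C, D → {A, B, C, D, E, G}. Minimal: {G}⁺ = {G}; {A}⁺ = {A} — none reach the full schema.
{A, B, E}⁺: ABE→CDG adds C, D, G → {A, B, C, D, E, G}. Minimal: {B, E}⁺ = {B, E}; {A, E}⁺ = {A, E}; {A, B}⁺ = {A, B} — none reach the full schema.
{A, C, E}⁺: ACE→BDG adds B, D, G → {A, B, C, D, E, G}. Minimal: {C, E}⁺ = {C, E}; {A, E}⁺ = {A, E}; {A, C}⁺ = {A, C} — none reach the full schema.
Any other superkey contains one of these as a subset, so there are no further candidate keys.

AG, ABE, ACE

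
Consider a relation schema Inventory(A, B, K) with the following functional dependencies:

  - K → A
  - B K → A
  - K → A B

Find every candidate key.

Attribute K never appears on the right-hand side of any dependency, so K must belong to every candidate key.
{K}⁺ = {A, B, K}, which is all of the schema, so {K} is the only candidate key.

(K)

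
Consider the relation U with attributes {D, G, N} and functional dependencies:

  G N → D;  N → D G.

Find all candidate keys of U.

Attribute N never appears on the right-hand side of any dependency, so N must belong to every candidate key.
{N}⁺ = {D, G, N}, which is all of the schema, so {N} is the only candidate key.

{N}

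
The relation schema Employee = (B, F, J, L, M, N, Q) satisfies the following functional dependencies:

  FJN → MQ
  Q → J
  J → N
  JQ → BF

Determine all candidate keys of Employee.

Attribute L never appears on the right-hand side of any dependency, so L must belong to every candidate key.
{L}⁺ = {L}, which is not all of the schema, so we must add further attributes.
{L, Q}⁺: Q→J adds J; J→N adds N; JQ→BF adds B, F; FJN→MQ adds M → {B, F, J, L, M, N, Q}. Minimal: {Q}⁺ = {B, F, J, M, N, Q}; {L}⁺ = {L} — none reach the full schema.
{F, J, L}⁺: J→N adds N; FJN→MQ adds M, Q; JQ→BF adds B → {B, F, J, L, M, N, Q}. Minimal: {J, L}⁺ = {J, L, N}; {F, L}⁺ = {F, L}; {F, J}⁺ = {B, F, J, M, N, Q} — none reach the full schema.
Any other superkey contains one of these as a subset, so there are no further candidate keys.

(L, Q), (F, J, L)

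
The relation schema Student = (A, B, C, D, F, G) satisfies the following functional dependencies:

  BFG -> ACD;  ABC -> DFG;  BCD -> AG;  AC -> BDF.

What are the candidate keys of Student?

{A, C}⁺: AC→BDF adds B, D, F; ABC→DFG adds G → {A, B, C, D, F, G}. Minimal: {C}⁺ = {C}; {A}⁺ = {A} — none reach the full schema.
{B, C, D}⁺: BCD→AG adds A, G; AC→BDF adds F → {A, B, C, D, F, G}. Minimal: {C, D}⁺ = {C, D}; {B, D}⁺ = {B, D}; {B, C}⁺ = {B, C} — none reach the full schema.
{B, F, G}⁺: BFG→ACD adds A, C, D → {A, B, C, D, F, G}. Minimal: {F, G}⁺ = {F, G}; {B, G}⁺ = {B, G}; {B, F}⁺ = {B, F} — none reach the full schema.
Any other superkey contains one of these as a subset, so there are no further candidate keys.

(A, C), (B, C, D), (B, F, G)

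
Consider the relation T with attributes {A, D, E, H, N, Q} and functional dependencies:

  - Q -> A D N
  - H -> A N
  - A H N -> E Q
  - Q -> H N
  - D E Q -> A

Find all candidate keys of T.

{H}, {Q}

{H}⁺: H→AN adds A, N; AHN→EQ adds E, Q; Q→ADN adds D → {A, D, E, H, N, Q}.
{Q}⁺: Q→ADN adds A, D, N; Q→HN adds H; AHN→EQ adds E → {A, D, E, H, N, Q}.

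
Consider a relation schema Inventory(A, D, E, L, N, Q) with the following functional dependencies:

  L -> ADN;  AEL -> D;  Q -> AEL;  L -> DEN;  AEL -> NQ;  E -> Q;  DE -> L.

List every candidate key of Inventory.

{E}, {L}, {Q}

{E}⁺: E→Q adds Q; Q→AEL adds A, L; L→DEN adds D, N → {A, D, E, L, N, Q}.
{L}⁺: L→ADN adds A, D, N; L→DEN adds E; AEL→NQ adds Q → {A, D, E, L, N, Q}.
{Q}⁺: Q→AEL adds A, E, L; L→DEN adds D, N → {A, D, E, L, N, Q}.
Any other superkey contains one of these as a subset, so there are no further candidate keys.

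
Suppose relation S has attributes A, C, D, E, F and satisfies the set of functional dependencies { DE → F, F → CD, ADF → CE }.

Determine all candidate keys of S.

(A, F), (A, D, E)

Attribute A never appears on the right-hand side of any dependency, so A must belong to every candidate key.
{A}⁺ = {A}, which is not all of the schema, so we must add further attributes.
{A, F}⁺: F→CD adds C, D; ADF→CE adds E → {A, C, D, E, F}. Minimal: {F}⁺ = {C, D, F}; {A}⁺ = {A} — none reach the full schema.
{A, D, E}⁺: DE→F adds F; F→CD adds C → {A, C, D, E, F}. Minimal: {D, E}⁺ = {C, D, E, F}; {A, E}⁺ = {A, E}; {A, D}⁺ = {A, D} — none reach the full schema.
Any other superkey contains one of these as a subset, so there are no further candidate keys.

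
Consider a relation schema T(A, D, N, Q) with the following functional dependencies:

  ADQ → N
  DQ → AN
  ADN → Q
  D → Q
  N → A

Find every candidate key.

{D}⁺: D→Q adds Q; DQ→AN adds A, N → {A, D, N, Q}.
No other minimal superkey exists.

(D)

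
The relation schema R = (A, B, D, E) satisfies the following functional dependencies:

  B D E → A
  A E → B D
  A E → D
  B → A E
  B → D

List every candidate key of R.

B; AE

{B}⁺: B→AE adds A, E; B→D adds D → {A, B, D, E}.
{A, E}⁺: AE→BD adds B, D → {A, B, D, E}. Minimal: {E}⁺ = {E}; {A}⁺ = {A} — none reach the full schema.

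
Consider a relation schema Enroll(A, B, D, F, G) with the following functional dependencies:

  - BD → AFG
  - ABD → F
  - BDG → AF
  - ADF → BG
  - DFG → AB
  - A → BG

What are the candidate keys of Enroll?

Attribute D never appears on the right-hand side of any dependency, so D must belong to every candidate key.
{D}⁺ = {D}, which is not all of the schema, so we must add further attributes.
{A, D}⁺: A→BG adds B, G; BD→AFG adds F → {A, B, D, F, G}. Minimal: {D}⁺ = {D}; {A}⁺ = {A, B, G} — none reach the full schema.
{B, D}⁺: BD→AFG adds A, F, G → {A, B, D, F, G}. Minimal: {D}⁺ = {D}; {B}⁺ = {B} — none reach the full schema.
{D, F, G}⁺: DFG→AB adds A, B → {A, B, D, F, G}. Minimal: {F, G}⁺ = {F, G}; {D, G}⁺ = {D, G}; {D, F}⁺ = {D, F} — none reach the full schema.

(A, D), (B, D), (D, F, G)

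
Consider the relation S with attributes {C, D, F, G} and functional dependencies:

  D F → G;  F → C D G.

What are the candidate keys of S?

{F}

{F}⁺: F→CDG adds C, D, G → {C, D, F, G}.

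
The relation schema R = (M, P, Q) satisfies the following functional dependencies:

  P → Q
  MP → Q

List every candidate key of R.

{M, P}

{M, P}⁺: P→Q adds Q → {M, P, Q}. Minimal: {P}⁺ = {P, Q}; {M}⁺ = {M} — none reach the full schema.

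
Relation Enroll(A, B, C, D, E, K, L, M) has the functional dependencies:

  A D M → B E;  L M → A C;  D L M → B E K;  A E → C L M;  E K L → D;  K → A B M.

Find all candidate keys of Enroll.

(D, K), (E, K), (A, D, E), (A, D, M), (D, L, M)

{D, K}⁺: K→ABM adds A, B, M; ADM→BE adds E; AE→CLM adds C, L → {A, B, C, D, E, K, L, M}. Minimal: {K}⁺ = {A, B, K, M}; {D}⁺ = {D} — none reach the full schema.
{E, K}⁺: K→ABM adds A, B, M; AE→CLM adds C, L; EKL→D adds D → {A, B, C, D, E, K, L, M}. Minimal: {K}⁺ = {A, B, K, M}; {E}⁺ = {E} — none reach the full schema.
{A, D, E}⁺: AE→CLM adds C, L, M; ADM→BE adds B; DLM→BEK adds K → {A, B, C, D, E, K, L, M}. Minimal: {D, E}⁺ = {D, E}; {A, E}⁺ = {A, C, E, L, M}; {A, D}⁺ = {A, D} — none reach the full schema.
{A, D, M}⁺: ADM→BE adds B, E; AE→CLM adds C, L; DLM→BEK adds K → {A, B, C, D, E, K, L, M}. Minimal: {D, M}⁺ = {D, M}; {A, M}⁺ = {A, M}; {A, D}⁺ = {A, D} — none reach the full schema.
{D, L, M}⁺: LM→AC adds A, C; DLM→BEK adds B, E, K → {A, B, C, D, E, K, L, M}. Minimal: {L, M}⁺ = {A, C, L, M}; {D, M}⁺ = {D, M}; {D, L}⁺ = {D, L} — none reach the full schema.
Any other superkey contains one of these as a subset, so there are no further candidate keys.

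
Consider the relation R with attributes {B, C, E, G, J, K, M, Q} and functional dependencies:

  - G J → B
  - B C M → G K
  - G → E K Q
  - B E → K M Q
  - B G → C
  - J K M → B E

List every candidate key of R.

Attribute J never appears on the right-hand side of any dependency, so J must belong to every candidate key.
{J}⁺ = {J}, which is not all of the schema, so we must add further attributes.
{G, J}⁺: GJ→B adds B; G→EKQ adds E, K, Q; BE→KMQ adds M; BG→C adds C → {B, C, E, G, J, K, M, Q}. Minimal: {J}⁺ = {J}; {G}⁺ = {E, G, K, Q} — none reach the full schema.
{B, C, E, J}⁺: BE→KMQ adds K, M, Q; BCM→GK adds G → {B, C, E, G, J, K, M, Q}. Minimal: {C, E, J}⁺ = {C, E, J}; {B, E, J}⁺ = {B, E, J, K, M, Q}; {B, C, J}⁺ = {B, C, J}; … — none reach the full schema.
{B, C, J, M}⁺: BCM→GK adds G, K; G→EKQ adds E, Q → {B, C, E, G, J, K, M, Q}. Minimal: {C, J, M}⁺ = {C, J, M}; {B, J, M}⁺ = {B, J, M}; {B, C, M}⁺ = {B, C, E, G, K, M, Q}; … — none reach the full schema.
{C, J, K, M}⁺: JKM→BE adds B, E; BCM→GK adds G; G→EKQ adds Q → {B, C, E, G, J, K, M, Q}. Minimal: {J, K, M}⁺ = {B, E, J, K, M, Q}; {C, K, M}⁺ = {C, K, M}; {C, J, M}⁺ = {C, J, M}; … — none reach the full schema.
Any other superkey contains one of these as a subset, so there are no further candidate keys.

{G, J}, {B, C, E, J}, {B, C, J, M}, {C, J, K, M}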